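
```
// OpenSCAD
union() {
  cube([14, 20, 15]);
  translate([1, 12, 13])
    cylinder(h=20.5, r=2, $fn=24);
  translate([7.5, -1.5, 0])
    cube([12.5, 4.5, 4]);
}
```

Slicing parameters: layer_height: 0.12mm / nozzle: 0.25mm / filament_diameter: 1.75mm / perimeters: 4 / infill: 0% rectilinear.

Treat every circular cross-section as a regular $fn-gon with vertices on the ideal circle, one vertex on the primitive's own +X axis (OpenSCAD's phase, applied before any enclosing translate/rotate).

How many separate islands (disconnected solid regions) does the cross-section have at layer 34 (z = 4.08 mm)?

At z = 4.08 mm: the cube is present — its section is the full 14×20 rectangle; the cylinder at (1, 12) does not reach this height (z outside [13, 33.5]); the cube at (7.5, -1.5) is not intersected at this z (z outside [0, 4]); Combining (union): only the 14×20 cube is present, so the union is just that shape — 1 connected region. Overall, the cross-section is a single solid region. Island count = 1.

1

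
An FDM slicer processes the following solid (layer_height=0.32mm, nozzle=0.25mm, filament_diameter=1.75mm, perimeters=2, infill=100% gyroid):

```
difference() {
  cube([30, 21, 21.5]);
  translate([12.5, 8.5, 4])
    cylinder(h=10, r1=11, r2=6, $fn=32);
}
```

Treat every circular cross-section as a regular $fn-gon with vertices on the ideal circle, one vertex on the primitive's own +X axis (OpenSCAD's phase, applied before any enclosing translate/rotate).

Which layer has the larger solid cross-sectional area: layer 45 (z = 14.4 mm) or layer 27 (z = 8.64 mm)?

Layer 45 (z = 14.4): the cube is present — its section is the full 30×21 rectangle (area 630.00 mm²); the cone at (12.5, 8.5) is not intersected at this z (z outside [4, 14]); Subtracting the remaining from the first: none of the subtracted shapes is present at this height, so the 30×21 cube is unchanged — area = 630.00 mm². So its area = 630.00 mm². Layer 27 (z = 8.64): the cube (footprint 30×21) is included at this height (area 630.00 mm²); the cone at (12.5, 8.5) (r1=11→r2=6) has section circumradius 8.680 here — a regular 32-gon (area = (32/2)·8.680²·sin(360°/32) = 235.18 mm²); Subtracting the remaining from the first: starting from the 30×21 cube (630.00 mm²), the cone at (12.5, 8.5) partially overlaps it — only the 234.85 mm² overlap (of its 235.18 mm²) is removed, clipping the outline — area = 395.15 mm². So its area = 395.15 mm². Layer 45 is larger (630.00 vs 395.15 mm²).

layer 45 (z = 14.4 mm)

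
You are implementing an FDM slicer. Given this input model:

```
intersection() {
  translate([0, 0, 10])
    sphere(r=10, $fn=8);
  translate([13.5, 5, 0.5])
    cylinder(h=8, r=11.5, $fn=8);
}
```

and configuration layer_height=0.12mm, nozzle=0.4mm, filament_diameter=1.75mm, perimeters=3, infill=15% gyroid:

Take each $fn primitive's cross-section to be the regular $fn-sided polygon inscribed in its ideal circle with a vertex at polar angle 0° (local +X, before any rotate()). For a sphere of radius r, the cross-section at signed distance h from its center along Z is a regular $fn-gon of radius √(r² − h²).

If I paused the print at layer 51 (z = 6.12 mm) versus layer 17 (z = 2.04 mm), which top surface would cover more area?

layer 51 (z = 6.12 mm)

Layer 51 (z = 6.12): the sphere: section is a regular 8-gon, circumradius = √(r²−h²) = √(10²−3.88²) = 9.217 (area = (8/2)·9.217²·sin(360°/8) = 240.26 mm²); the r=11.5 cylinder at (13.5, 5) gives a regular 8-gon of circumradius 11.5 (constant along its height) (area = (8/2)·11.500²·sin(360°/8) = 374.06 mm²); After intersecting: the r=11.5 cylinder at (13.5, 5) partially overlaps the r=10 sphere; clipping to the common part keeps 48.46 mm² — area = 48.46 mm². So its area = 48.46 mm². Layer 17 (z = 2.04): the r=10 sphere contributes a regular 8-gon of circumradius √(10²−7.96²) = 6.053 (area = (8/2)·6.053²·sin(360°/8) = 103.63 mm²); the r=11.5 cylinder at (13.5, 5) contributes a regular 8-gon of circumradius 11.5 (area = (8/2)·11.500²·sin(360°/8) = 374.06 mm²); Keeping only the common overlap: the r=11.5 cylinder at (13.5, 5) partially overlaps the r=10 sphere; clipping to the common part keeps 11.81 mm² — area = 11.81 mm². So its area = 11.81 mm². Layer 51 is larger (48.46 vs 11.81 mm²).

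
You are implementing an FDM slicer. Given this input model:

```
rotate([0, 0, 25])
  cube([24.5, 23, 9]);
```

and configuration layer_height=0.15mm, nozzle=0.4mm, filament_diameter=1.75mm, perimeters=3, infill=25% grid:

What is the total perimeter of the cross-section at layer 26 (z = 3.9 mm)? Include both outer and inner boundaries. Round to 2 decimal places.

At z = 3.9 mm: the 24.5×23 cube contributes its full rectangle (perimeter 95.00 mm); (rotated 25° about Z; rotation is an isometry so areas/perimeters/island counts are preserved). Overall, the cross-section is a single solid region. Total boundary length (outer) = 95.00 mm.

95.00 mm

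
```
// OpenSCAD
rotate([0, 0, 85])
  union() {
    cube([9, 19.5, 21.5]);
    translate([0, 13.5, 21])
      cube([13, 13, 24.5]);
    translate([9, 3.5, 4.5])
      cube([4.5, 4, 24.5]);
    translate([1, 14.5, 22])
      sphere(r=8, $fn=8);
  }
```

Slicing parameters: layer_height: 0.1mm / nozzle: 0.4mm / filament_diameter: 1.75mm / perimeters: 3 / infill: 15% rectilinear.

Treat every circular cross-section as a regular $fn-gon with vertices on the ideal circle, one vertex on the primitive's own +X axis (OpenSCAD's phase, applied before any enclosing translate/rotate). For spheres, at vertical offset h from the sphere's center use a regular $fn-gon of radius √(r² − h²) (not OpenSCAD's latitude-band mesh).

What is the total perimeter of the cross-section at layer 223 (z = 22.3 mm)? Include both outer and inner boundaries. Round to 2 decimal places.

At z = 22.3 mm: the cube does not reach this height (z outside [0, 21.5]); the cube at (0, 13.5) (footprint 13×13) is included at this height (perimeter 52.00 mm); the cube at (9, 3.5) (footprint 4.5×4) is included at this height (perimeter 17.00 mm); the r=8 sphere at (1, 14.5) slices to a regular 8-gon of circumradius 7.994 (√(r²−h²) with h=0.3 from center) (perimeter = 2·8·7.994·sin(180°/8) = 48.95 mm); Taking the union: the regions partially overlap (shared area 61.77 mm²), so the edge portions inside another operand are dropped and the merged outline is re-measured after clipping — boundary = 86.39 mm; (rotated 85° about Z; rotation is an isometry so areas/perimeters/island counts are preserved). Overall, the cross-section has 2 separate islands. Total boundary length (outer) = 86.39 mm.

86.39 mm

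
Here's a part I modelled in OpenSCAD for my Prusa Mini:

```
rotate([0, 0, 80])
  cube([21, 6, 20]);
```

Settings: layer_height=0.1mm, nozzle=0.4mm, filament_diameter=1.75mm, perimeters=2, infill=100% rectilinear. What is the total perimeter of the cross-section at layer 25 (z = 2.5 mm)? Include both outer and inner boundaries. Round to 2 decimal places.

At z = 2.5 mm: the 21×6 cube contributes its full rectangle (perimeter 54.00 mm); (whole slice rotated 80° about Z — lengths, areas and connectivity unchanged). Overall, the cross-section is a single solid region. Total boundary length (outer) = 54.00 mm.

54.00 mm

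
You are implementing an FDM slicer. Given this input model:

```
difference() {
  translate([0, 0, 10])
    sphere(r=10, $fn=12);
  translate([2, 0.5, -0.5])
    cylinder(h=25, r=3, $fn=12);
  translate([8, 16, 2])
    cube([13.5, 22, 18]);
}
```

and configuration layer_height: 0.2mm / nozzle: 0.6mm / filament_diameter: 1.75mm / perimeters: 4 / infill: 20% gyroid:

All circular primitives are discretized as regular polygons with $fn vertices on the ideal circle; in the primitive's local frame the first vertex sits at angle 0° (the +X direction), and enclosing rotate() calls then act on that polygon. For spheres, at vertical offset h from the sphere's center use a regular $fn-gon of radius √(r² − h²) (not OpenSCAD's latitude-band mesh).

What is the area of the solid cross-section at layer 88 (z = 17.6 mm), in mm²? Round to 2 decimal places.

At z = 17.6 mm: the sphere: section is a regular 12-gon, circumradius = √(r²−h²) = √(10²−7.6²) = 6.499 (area = (12/2)·6.499²·sin(360°/12) = 126.72 mm²); the r=3 cylinder at (2, 0.5) gives a regular 12-gon of circumradius 3 (constant along its height) (area = (12/2)·3.000²·sin(360°/12) = 27.00 mm²); the 13.5×22 cube at (8, 16) contributes its full rectangle (area 297.00 mm²); After the difference (first − rest): starting from the r=10 sphere (126.72 mm²), the r=3 cylinder at (2, 0.5) lies wholly inside it (removes its full 27.00 mm² and its 18.63 mm outline becomes a hole wall); the 13.5×22 cube at (8, 16) misses the remaining region (no effect) — area = 99.72 mm². Overall, the cross-section is one region with 1 hole. Net area = 99.72 mm².

99.72 mm²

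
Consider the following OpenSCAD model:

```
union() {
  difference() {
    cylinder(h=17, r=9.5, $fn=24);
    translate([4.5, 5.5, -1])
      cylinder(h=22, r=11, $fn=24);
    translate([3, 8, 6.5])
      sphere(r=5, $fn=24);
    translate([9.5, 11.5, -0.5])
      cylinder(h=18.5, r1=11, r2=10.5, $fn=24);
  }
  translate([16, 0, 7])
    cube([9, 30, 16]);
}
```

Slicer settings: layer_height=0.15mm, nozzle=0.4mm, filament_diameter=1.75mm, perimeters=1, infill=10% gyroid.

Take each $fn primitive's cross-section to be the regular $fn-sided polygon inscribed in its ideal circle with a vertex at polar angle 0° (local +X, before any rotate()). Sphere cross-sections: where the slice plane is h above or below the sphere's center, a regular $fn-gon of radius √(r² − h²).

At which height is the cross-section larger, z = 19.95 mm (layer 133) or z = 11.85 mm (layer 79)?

Layer 133 (z = 19.95): the cylinder is not intersected at this z (z outside [0, 17]); the cylinder at (4.5, 5.5): section is a regular 24-gon, circumradius r=11 (area = (24/2)·11.000²·sin(360°/24) = 375.81 mm²); the sphere at (3, 8) is absent (|z−center|=13.450 > r=5); the cone at (9.5, 11.5) is not intersected at this z (z outside [-0.5, 18]); Subtracting the remaining from the first: the first operand is absent here, so nothing remains; the cube at (16, 0) (footprint 9×30) is included at this height (area 270.00 mm²); Merging all regions: only the 9×30 cube at (16, 0) is present, so the union is just that shape — area = 270.00 mm². So its area = 270.00 mm². Layer 79 (z = 11.85): the r=9.5 cylinder gives a regular 24-gon of circumradius 9.5 (constant along its height) (area = (24/2)·9.500²·sin(360°/24) = 280.30 mm²); the r=11 cylinder at (4.5, 5.5) gives a regular 24-gon of circumradius 11 (constant along its height) (area = (24/2)·11.000²·sin(360°/24) = 375.81 mm²); the sphere at (3, 8) does not reach this height (|z−center|=5.350 > r=5); the cone at (9.5, 11.5) contributes a regular 24-gon of circumradius 10.666 (interpolated between r1=11 and r2=10.5 at t=0.668) (area = (24/2)·10.666²·sin(360°/24) = 353.34 mm²); Subtracting the remaining from the first: starting from the r=9.5 cylinder (280.30 mm²), the r=11 cylinder at (4.5, 5.5) partially overlaps it — only the 182.80 mm² overlap (of its 375.81 mm²) is removed, clipping the outline; the cone at (9.5, 11.5) misses the remaining region (no effect) — area = 97.50 mm²; the cube at (16, 0) is present — its section is the full 9×30 rectangle (area 270.00 mm²); Combining (union): the 2 present regions are separate (no shared area or edge), so areas and boundary lengths simply add and each stays a separate island — area = 367.50 mm². So its area = 367.50 mm². Layer 79 is larger (367.50 vs 270.00 mm²).

layer 79 (z = 11.85 mm)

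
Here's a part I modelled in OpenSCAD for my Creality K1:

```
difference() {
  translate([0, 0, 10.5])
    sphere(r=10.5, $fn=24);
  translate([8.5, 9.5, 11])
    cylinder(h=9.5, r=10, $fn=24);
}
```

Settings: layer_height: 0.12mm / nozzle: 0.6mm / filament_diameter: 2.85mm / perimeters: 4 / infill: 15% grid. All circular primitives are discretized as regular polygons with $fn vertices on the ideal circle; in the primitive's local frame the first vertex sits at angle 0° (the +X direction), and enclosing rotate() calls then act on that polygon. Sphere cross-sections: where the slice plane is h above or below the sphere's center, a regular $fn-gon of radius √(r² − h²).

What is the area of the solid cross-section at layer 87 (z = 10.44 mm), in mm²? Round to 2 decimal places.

At z = 10.44 mm: the r=10.5 sphere slices to a regular 24-gon of circumradius 10.500 (√(r²−h²) with h=0.06 from center) (area = (24/2)·10.500²·sin(360°/24) = 342.41 mm²); the cylinder at (8.5, 9.5) does not reach this height (z outside [11, 20.5]); Taking the first minus the rest: none of the subtracted shapes is present at this height, so the r=10.5 sphere is unchanged — area = 342.41 mm². Overall, the cross-section is a single solid region. Net area = 342.41 mm².

342.41 mm²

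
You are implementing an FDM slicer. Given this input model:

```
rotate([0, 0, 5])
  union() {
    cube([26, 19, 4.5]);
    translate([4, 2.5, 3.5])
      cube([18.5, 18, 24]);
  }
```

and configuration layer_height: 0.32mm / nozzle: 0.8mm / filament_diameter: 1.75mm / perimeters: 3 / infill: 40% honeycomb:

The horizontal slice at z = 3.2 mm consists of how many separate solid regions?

At z = 3.2 mm: the 26×19 cube contributes its full rectangle; the cube at (4, 2.5) is absent (z outside [3.5, 27.5]); Taking the union: only the 26×19 cube is present, so the union is just that shape — 1 connected region; (whole slice rotated 5° about Z — lengths, areas and connectivity unchanged). The result has 1 disconnected region.

1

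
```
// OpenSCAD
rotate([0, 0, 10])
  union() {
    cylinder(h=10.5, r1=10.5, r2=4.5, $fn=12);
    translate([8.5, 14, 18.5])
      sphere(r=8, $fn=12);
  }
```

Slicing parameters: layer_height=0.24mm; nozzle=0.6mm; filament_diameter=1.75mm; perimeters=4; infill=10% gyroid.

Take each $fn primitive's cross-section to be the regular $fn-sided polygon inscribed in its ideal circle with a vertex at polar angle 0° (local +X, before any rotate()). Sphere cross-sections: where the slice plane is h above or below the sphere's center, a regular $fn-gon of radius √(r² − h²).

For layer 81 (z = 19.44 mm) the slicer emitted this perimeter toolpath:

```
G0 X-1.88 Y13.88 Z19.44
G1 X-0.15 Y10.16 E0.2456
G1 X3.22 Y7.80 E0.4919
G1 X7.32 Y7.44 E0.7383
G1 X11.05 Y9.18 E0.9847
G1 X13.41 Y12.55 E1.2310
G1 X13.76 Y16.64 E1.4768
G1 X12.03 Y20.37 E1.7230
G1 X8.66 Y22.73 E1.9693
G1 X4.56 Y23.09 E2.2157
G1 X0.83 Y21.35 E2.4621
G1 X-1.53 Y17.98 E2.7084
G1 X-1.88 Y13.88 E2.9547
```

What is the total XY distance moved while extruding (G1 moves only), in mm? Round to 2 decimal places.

Sum the Euclidean lengths of each G1 segment: total = 49.35 mm.

49.35 mm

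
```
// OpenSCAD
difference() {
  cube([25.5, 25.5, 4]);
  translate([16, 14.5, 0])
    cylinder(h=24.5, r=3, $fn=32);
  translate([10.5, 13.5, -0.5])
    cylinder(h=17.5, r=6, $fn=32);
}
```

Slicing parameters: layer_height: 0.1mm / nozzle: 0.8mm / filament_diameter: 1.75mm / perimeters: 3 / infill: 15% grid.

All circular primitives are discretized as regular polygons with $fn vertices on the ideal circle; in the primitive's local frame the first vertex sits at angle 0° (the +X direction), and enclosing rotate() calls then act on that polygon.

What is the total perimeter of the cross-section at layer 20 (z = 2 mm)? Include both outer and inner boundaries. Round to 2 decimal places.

143.64 mm

At z = 2 mm: the cube (footprint 25.5×25.5) is included at this height (perimeter 102.00 mm); the r=3 cylinder at (16, 14.5) contributes a regular 32-gon of circumradius 3 (perimeter = 2·32·3.000·sin(180°/32) = 18.82 mm); the r=6 cylinder at (10.5, 13.5) contributes a regular 32-gon of circumradius 6 (perimeter = 2·32·6.000·sin(180°/32) = 37.64 mm); Subtracting the remaining from the first: starting from the 25.5×25.5 cube, the r=3 cylinder at (16, 14.5) lies wholly inside it (removes its full 28.09 mm² and its 18.82 mm outline becomes a hole wall); the r=6 cylinder at (10.5, 13.5) partially overlaps it — only the 97.54 mm² overlap (of its 112.37 mm²) is removed, clipping the outline — boundary (outer + 1 inner loop) = 143.64 mm. Overall, the cross-section is one region with 1 hole. Total boundary length (outer + inner) = 143.64 mm.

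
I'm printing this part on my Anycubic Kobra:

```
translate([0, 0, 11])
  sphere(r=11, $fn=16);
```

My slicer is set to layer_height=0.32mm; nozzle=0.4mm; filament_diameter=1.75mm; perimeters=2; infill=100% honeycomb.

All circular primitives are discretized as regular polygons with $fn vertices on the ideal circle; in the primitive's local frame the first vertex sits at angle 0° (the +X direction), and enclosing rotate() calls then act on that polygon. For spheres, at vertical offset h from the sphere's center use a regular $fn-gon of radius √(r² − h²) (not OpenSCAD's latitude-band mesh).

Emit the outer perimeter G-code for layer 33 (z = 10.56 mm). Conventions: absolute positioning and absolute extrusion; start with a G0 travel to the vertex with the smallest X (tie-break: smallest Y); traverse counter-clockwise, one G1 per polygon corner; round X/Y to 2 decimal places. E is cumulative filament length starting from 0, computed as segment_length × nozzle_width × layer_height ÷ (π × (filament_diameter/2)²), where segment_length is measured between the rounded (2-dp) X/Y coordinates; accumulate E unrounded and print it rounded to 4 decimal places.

At z = 10.56 mm: the r=11 sphere slices to a regular 16-gon of circumradius 10.991 (√(r²−h²) with h=0.44 from center). The outline is a single polygon with 16 vertices. Extrusion per mm of travel: 0.4 × 0.32 / (π × 0.875²) = 0.053216. Accumulating E over each segment gives final E = 3.6507.

G0 X-10.99 Y0.00 Z10.56
G1 X-10.15 Y-4.21 E0.2285
G1 X-7.77 Y-7.77 E0.4563
G1 X-4.21 Y-10.15 E0.6842
G1 X0.00 Y-10.99 E0.9127
G1 X4.21 Y-10.15 E1.1411
G1 X7.77 Y-7.77 E1.3690
G1 X10.15 Y-4.21 E1.5969
G1 X10.99 Y0.00 E1.8254
G1 X10.15 Y4.21 E2.0538
G1 X7.77 Y7.77 E2.2817
G1 X4.21 Y10.15 E2.5096
G1 X0.00 Y10.99 E2.7381
G1 X-4.21 Y10.15 E2.9665
G1 X-7.77 Y7.77 E3.1944
G1 X-10.15 Y4.21 E3.4223
G1 X-10.99 Y0.00 E3.6507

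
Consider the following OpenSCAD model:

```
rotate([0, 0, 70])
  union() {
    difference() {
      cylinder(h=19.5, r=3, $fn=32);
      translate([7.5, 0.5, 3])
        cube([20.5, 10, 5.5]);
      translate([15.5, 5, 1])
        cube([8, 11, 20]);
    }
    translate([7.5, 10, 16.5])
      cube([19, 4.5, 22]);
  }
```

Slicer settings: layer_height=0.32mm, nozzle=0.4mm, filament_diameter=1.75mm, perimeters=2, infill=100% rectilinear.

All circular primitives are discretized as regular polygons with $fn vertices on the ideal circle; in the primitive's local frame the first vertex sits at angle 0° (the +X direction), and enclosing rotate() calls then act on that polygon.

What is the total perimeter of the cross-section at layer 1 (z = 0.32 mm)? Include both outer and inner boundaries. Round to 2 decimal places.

18.82 mm

At z = 0.32 mm: the r=3 cylinder gives a regular 32-gon of circumradius 3 (constant along its height) (perimeter = 2·32·3.000·sin(180°/32) = 18.82 mm); the cube at (7.5, 0.5) is absent (z outside [3, 8.5]); the cube at (15.5, 5) does not reach this height (z outside [1, 21]); Subtracting the remaining from the first: none of the subtracted shapes is present at this height, so the r=3 cylinder is unchanged — boundary = 18.82 mm; the cube at (7.5, 10) is not intersected at this z (z outside [16.5, 38.5]); Combining (union): only that combined region is present, so the union is just that shape — boundary = 18.82 mm; (whole slice rotated 70° about Z — lengths, areas and connectivity unchanged). Overall, the cross-section is a single solid region. Total boundary length (outer) = 18.82 mm.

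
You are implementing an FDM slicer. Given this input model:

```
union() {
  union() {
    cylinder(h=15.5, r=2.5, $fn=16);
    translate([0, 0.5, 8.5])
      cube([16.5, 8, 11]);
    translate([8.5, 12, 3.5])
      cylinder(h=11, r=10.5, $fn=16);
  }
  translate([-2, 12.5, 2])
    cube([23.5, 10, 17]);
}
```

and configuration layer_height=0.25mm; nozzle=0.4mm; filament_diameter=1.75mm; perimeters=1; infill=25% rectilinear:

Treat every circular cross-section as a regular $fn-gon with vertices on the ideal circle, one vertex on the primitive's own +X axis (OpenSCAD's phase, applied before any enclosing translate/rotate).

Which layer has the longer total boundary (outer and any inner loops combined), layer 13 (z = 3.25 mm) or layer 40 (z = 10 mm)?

layer 40 (z = 10 mm)

Layer 13 (z = 3.25): the r=2.5 cylinder gives a regular 16-gon of circumradius 2.5 (constant along its height) (perimeter = 2·16·2.500·sin(180°/16) = 15.61 mm); the cube at (0, 0.5) is absent (z outside [8.5, 19.5]); the cylinder at (8.5, 12) is absent (z outside [3.5, 14.5]); Combining (union): only the r=2.5 cylinder is present, so the union is just that shape — boundary = 15.61 mm; the cube at (-2, 12.5) (footprint 23.5×10) is included at this height (perimeter 67.00 mm); Combining (union): the 2 present regions are separate (no shared area or edge), so areas and boundary lengths simply add and each stays a separate island — boundary = 82.61 mm. So its perimeter = 82.61 mm. Layer 40 (z = 10): the r=2.5 cylinder gives a regular 16-gon of circumradius 2.5 (constant along its height) (perimeter = 2·16·2.500·sin(180°/16) = 15.61 mm); the 16.5×8 cube at (0, 0.5) contributes its full rectangle (perimeter 49.00 mm); the r=10.5 cylinder at (8.5, 12) contributes a regular 16-gon of circumradius 10.5 (perimeter = 2·16·10.500·sin(180°/16) = 65.55 mm); Taking the union: the regions partially overlap (shared area 96.46 mm²), so the edge portions inside another operand are dropped and the merged outline is re-measured after clipping — boundary = 81.13 mm; the cube at (-2, 12.5) is present — its section is the full 23.5×10 rectangle (perimeter 67.00 mm); Taking the union: the regions partially overlap (shared area 158.31 mm²), so the edge portions inside another operand are dropped and the merged outline is re-measured after clipping — boundary = 95.57 mm. So its perimeter = 95.57 mm. Layer 40 is larger (95.57 vs 82.61 mm).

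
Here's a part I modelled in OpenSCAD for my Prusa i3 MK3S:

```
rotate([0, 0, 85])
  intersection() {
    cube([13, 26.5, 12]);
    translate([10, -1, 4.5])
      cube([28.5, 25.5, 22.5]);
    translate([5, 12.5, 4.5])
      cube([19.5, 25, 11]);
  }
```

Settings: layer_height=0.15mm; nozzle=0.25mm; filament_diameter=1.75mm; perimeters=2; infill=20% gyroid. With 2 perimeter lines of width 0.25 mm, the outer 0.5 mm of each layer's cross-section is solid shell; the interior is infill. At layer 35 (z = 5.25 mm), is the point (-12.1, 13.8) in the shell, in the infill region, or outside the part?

At z = 5.25 mm: the cube (footprint 13×26.5) is included at this height; the cube at (10, -1) is present — its section is the full 28.5×25.5 rectangle; the 19.5×25 cube at (5, 12.5) contributes its full rectangle; Taking the intersection: the 28.5×25.5 cube at (10, -1) partially overlaps the 13×26.5 cube; clipping to the common part keeps 73.50 mm²; the 19.5×25 cube at (5, 12.5) partially overlaps the running intersection; clipping to the common part keeps 36.00 mm² — 1 connected region; (rotated 85° about Z; rotation is an isometry so areas/perimeters/island counts are preserved). Overall, the cross-section is a single solid region. Undo the 85° rotation: the query point maps to (12.693, 13.257) in the un-rotated model frame. The nearest boundary edge runs (13.00, 24.50)→(13.00, 12.50); distance from the point to it = 0.31 mm. The point is inside the cross-section, 0.31 mm from the nearest boundary — within the 0.5 mm shell band (2 × 0.25).

shell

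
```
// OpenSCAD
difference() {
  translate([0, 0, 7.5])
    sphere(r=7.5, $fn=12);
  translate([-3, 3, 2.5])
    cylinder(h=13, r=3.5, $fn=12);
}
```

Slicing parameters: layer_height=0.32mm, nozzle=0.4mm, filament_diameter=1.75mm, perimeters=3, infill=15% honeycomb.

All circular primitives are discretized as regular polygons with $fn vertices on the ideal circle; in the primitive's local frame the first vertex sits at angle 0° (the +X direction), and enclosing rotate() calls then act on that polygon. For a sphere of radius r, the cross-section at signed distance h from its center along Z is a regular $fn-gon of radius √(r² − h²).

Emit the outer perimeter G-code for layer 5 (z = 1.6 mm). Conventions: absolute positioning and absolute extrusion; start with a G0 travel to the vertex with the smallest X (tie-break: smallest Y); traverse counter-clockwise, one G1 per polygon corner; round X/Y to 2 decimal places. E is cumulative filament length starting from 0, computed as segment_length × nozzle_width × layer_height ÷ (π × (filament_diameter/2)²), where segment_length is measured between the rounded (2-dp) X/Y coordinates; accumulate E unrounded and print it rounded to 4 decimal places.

G0 X-4.63 Y0.00 Z1.60
G1 X-4.01 Y-2.32 E0.1278
G1 X-2.32 Y-4.01 E0.2550
G1 X0.00 Y-4.63 E0.3828
G1 X2.32 Y-4.01 E0.5106
G1 X4.01 Y-2.32 E0.6378
G1 X4.63 Y0.00 E0.7656
G1 X4.01 Y2.32 E0.8933
G1 X2.32 Y4.01 E1.0205
G1 X0.00 Y4.63 E1.1483
G1 X-2.32 Y4.01 E1.2761
G1 X-4.01 Y2.32 E1.4033
G1 X-4.63 Y0.00 E1.5311

At z = 1.6 mm: the r=7.5 sphere slices to a regular 12-gon of circumradius 4.630 (√(r²−h²) with h=5.9 from center); the cylinder at (-3, 3) is not intersected at this z (z outside [2.5, 15.5]); Taking the first minus the rest: none of the subtracted shapes is present at this height, so the r=7.5 sphere is unchanged — 1 connected region. The outline is a single polygon with 12 vertices. Extrusion per mm of travel: 0.4 × 0.32 / (π × 0.875²) = 0.053216. Accumulating E over each segment gives final E = 1.5311.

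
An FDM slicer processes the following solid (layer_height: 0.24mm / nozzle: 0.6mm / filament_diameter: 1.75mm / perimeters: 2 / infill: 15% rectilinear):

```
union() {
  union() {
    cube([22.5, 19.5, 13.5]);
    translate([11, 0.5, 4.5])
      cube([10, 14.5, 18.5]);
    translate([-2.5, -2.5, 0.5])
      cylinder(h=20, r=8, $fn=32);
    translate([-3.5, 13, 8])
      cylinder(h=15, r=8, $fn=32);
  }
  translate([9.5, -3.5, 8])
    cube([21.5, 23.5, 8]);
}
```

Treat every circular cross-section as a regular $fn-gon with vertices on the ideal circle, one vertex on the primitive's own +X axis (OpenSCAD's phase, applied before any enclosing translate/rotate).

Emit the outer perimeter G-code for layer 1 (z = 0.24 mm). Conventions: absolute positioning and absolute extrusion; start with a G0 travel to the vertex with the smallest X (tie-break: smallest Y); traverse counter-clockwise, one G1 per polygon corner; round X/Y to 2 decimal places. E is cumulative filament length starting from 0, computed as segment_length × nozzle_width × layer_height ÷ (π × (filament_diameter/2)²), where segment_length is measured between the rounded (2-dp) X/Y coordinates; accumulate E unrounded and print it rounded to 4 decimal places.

G0 X0.00 Y0.00 Z0.24
G1 X22.50 Y0.00 E1.3470
G1 X22.50 Y19.50 E2.5145
G1 X0.00 Y19.50 E3.8615
G1 X0.00 Y0.00 E5.0289

At z = 0.24 mm: the cube (footprint 22.5×19.5) is included at this height; the cube at (11, 0.5) does not reach this height (z outside [4.5, 23]); the cylinder at (-2.5, -2.5) is not intersected at this z (z outside [0.5, 20.5]); the cylinder at (-3.5, 13) does not reach this height (z outside [8, 23]); Merging all regions: only the 22.5×19.5 cube is present, so the union is just that shape — 1 connected region; the cube at (9.5, -3.5) does not reach this height (z outside [8, 16]); Combining (union): only that combined region is present, so the union is just that shape — 1 connected region. The outline is a single polygon with 4 vertices. Extrusion per mm of travel: 0.6 × 0.24 / (π × 0.875²) = 0.059868. Accumulating E over each segment gives final E = 5.0289.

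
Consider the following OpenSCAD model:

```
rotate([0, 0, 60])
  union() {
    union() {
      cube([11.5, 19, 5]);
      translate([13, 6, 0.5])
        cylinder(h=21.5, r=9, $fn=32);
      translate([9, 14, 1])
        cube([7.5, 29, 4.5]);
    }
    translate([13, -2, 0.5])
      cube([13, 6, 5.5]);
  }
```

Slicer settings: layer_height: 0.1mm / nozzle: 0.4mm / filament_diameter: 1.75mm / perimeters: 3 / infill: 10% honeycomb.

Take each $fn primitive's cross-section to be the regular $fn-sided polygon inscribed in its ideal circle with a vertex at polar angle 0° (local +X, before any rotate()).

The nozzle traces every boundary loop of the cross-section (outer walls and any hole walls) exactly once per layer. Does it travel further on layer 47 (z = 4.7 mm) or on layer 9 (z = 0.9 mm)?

Layer 47 (z = 4.7): the 11.5×19 cube contributes its full rectangle (perimeter 61.00 mm); the cylinder at (13, 6): section is a regular 32-gon, circumradius r=9 (perimeter = 2·32·9.000·sin(180°/32) = 56.46 mm); the cube at (9, 14) (footprint 7.5×29) is included at this height (perimeter 73.00 mm); Merging all regions: the regions partially overlap (shared area 106.78 mm²), so the edge portions inside another operand are dropped and the merged outline is re-measured after clipping — boundary = 126.72 mm; the cube at (13, -2) is present — its section is the full 13×6 rectangle (perimeter 38.00 mm); Merging all regions: the regions partially overlap (shared area 42.75 mm²), so the edge portions inside another operand are dropped and the merged outline is re-measured after clipping — boundary = 138.03 mm; (rotated 60° about Z; rotation is an isometry so areas/perimeters/island counts are preserved). So its perimeter = 138.03 mm. Layer 9 (z = 0.9): the cube is present — its section is the full 11.5×19 rectangle (perimeter 61.00 mm); the cylinder at (13, 6): section is a regular 32-gon, circumradius r=9 (perimeter = 2·32·9.000·sin(180°/32) = 56.46 mm); the cube at (9, 14) is not intersected at this z (z outside [1, 5.5]); Merging all regions: the regions partially overlap (shared area 90.30 mm²), so the edge portions inside another operand are dropped and the merged outline is re-measured after clipping — boundary = 78.25 mm; the 13×6 cube at (13, -2) contributes its full rectangle (perimeter 38.00 mm); Taking the union: the regions partially overlap (shared area 42.75 mm²), so the edge portions inside another operand are dropped and the merged outline is re-measured after clipping — boundary = 89.56 mm; (whole slice rotated 60° about Z — lengths, areas and connectivity unchanged). So its perimeter = 89.56 mm. Layer 47 is larger (138.03 vs 89.56 mm).

layer 47 (z = 4.7 mm)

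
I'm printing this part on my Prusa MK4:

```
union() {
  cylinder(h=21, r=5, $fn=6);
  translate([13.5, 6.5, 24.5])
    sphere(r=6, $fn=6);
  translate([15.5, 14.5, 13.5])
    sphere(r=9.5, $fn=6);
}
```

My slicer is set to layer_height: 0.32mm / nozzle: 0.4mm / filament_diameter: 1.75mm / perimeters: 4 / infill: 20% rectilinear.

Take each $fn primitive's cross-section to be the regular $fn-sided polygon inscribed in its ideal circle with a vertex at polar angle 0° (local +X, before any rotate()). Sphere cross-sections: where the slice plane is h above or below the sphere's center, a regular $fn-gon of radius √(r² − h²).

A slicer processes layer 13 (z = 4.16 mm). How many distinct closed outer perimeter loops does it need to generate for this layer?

At z = 4.16 mm: the r=5 cylinder contributes a regular 6-gon of circumradius 5; the sphere at (13.5, 6.5) is absent (|z−center|=20.340 > r=6); the r=9.5 sphere at (15.5, 14.5) contributes a regular 6-gon of circumradius √(9.5²−9.34²) = 1.736; Combining (union): the 2 present regions are separate (no shared area or edge), so areas and boundary lengths simply add and each stays a separate island — 2 connected regions. The result has 2 disconnected regions.

2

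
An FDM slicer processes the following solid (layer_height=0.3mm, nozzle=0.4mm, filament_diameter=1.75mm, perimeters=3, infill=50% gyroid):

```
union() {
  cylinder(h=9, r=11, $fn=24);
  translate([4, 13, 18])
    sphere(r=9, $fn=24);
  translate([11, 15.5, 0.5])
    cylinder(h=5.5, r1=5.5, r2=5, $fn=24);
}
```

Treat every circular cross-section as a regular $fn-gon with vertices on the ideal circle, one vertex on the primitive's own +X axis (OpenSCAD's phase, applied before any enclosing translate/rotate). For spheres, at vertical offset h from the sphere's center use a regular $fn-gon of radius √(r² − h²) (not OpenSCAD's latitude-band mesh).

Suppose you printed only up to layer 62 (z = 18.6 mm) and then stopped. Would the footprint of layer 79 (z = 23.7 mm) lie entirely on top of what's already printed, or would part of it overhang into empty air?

entirely on top

Compare the two slices. At z = 18.6: the cylinder is not intersected at this z (z outside [0, 9]); the sphere at (4, 13): section is a regular 24-gon, circumradius = √(r²−h²) = √(9²−0.6²) = 8.980 (area = (24/2)·8.980²·sin(360°/24) = 250.45 mm²); the cone at (11, 15.5) is absent (z outside [0.5, 6]); Taking the union: only the r=9 sphere at (4, 13) is present, so the union is just that shape — area = 250.45 mm². At z = 23.7: the cylinder is not intersected at this z (z outside [0, 9]); the r=9 sphere at (4, 13) contributes a regular 24-gon of circumradius √(9²−5.7²) = 6.965 (area = (24/2)·6.965²·sin(360°/24) = 150.66 mm²); the cone at (11, 15.5) is absent (z outside [0.5, 6]); Taking the union: only the r=9 sphere at (4, 13) is present, so the union is just that shape — area = 150.66 mm². Checking containment: the cross-section at z = 23.7 is a subset of the cross-section at z = 18.6.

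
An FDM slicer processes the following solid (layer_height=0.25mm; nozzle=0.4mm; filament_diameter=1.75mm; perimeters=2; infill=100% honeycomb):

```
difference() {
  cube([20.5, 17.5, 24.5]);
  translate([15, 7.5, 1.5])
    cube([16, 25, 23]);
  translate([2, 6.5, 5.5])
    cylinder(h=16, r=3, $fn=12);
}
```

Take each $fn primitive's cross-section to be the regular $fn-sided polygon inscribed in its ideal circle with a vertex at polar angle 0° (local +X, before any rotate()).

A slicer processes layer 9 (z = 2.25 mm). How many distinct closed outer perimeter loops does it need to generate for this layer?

1

At z = 2.25 mm: the cube is present — its section is the full 20.5×17.5 rectangle; the cube at (15, 7.5) (footprint 16×25) is included at this height; the cylinder at (2, 6.5) does not reach this height (z outside [5.5, 21.5]); Taking the first minus the rest: starting from the 20.5×17.5 cube, the 16×25 cube at (15, 7.5) partially overlaps it — only the 55.00 mm² overlap (of its 400.00 mm²) is removed, clipping the outline — 1 connected region. The result has 1 disconnected region.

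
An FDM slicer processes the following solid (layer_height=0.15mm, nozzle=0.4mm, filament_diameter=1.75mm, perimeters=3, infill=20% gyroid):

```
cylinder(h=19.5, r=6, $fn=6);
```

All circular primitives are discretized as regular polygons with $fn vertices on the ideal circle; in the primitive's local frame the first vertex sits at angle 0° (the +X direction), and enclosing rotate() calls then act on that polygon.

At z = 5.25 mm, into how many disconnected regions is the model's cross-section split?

At z = 5.25 mm: the r=6 cylinder gives a regular 6-gon of circumradius 6 (constant along its height). The result has 1 disconnected region.

1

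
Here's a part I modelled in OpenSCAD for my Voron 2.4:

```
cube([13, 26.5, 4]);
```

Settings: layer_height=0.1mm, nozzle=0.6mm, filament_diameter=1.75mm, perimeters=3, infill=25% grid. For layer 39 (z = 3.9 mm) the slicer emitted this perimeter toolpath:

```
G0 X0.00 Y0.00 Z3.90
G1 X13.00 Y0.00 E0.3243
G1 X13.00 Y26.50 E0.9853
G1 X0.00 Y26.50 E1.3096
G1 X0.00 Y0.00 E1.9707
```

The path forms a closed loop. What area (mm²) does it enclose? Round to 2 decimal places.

344.50 mm²

Apply the shoelace formula to the sequence of (X, Y) vertices; enclosed area = 344.50 mm².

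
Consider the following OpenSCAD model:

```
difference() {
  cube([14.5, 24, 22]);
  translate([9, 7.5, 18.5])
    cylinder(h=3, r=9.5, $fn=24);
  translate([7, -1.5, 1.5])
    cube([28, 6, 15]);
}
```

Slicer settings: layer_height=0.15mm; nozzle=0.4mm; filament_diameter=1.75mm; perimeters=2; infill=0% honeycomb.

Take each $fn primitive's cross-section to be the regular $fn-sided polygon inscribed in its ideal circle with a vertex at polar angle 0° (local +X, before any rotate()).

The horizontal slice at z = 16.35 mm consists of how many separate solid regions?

1

At z = 16.35 mm: the cube (footprint 14.5×24) is included at this height; the cylinder at (9, 7.5) is absent (z outside [18.5, 21.5]); the cube at (7, -1.5) (footprint 28×6) is included at this height; Taking the first minus the rest: starting from the 14.5×24 cube, the 28×6 cube at (7, -1.5) partially overlaps it — only the 33.75 mm² overlap (of its 168.00 mm²) is removed, clipping the outline — 1 connected region. The result has 1 disconnected region.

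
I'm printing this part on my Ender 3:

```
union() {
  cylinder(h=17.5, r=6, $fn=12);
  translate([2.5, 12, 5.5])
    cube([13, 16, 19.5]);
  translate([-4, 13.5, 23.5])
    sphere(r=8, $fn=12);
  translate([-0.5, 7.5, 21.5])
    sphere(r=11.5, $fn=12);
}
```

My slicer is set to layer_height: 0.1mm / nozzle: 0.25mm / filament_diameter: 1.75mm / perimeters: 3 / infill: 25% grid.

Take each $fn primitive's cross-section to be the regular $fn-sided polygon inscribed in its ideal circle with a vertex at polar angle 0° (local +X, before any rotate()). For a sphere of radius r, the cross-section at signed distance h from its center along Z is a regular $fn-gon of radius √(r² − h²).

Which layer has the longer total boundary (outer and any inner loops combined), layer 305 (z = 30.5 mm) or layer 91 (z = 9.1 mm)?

Layer 305 (z = 30.5): the cylinder is not intersected at this z (z outside [0, 17.5]); the cube at (2.5, 12) is absent (z outside [5.5, 25]); the r=8 sphere at (-4, 13.5) slices to a regular 12-gon of circumradius 3.873 (√(r²−h²) with h=7 from center) (perimeter = 2·12·3.873·sin(180°/12) = 24.06 mm); the r=11.5 sphere at (-0.5, 7.5) slices to a regular 12-gon of circumradius 7.159 (√(r²−h²) with h=9 from center) (perimeter = 2·12·7.159·sin(180°/12) = 44.47 mm); Combining (union): the regions partially overlap (shared area 20.29 mm²), so the edge portions inside another operand are dropped and the merged outline is re-measured after clipping — boundary = 50.58 mm. So its perimeter = 50.58 mm. Layer 91 (z = 9.1): the r=6 cylinder contributes a regular 12-gon of circumradius 6 (perimeter = 2·12·6.000·sin(180°/12) = 37.27 mm); the 13×16 cube at (2.5, 12) contributes its full rectangle (perimeter 58.00 mm); the sphere at (-4, 13.5) does not reach this height (|z−center|=14.400 > r=8); the sphere at (-0.5, 7.5) is absent (|z−center|=12.400 > r=11.5); Combining (union): the 2 present regions are separate (no shared area or edge), so areas and boundary lengths simply add and each stays a separate island — boundary = 95.27 mm. So its perimeter = 95.27 mm. Layer 91 is larger (95.27 vs 50.58 mm).

layer 91 (z = 9.1 mm)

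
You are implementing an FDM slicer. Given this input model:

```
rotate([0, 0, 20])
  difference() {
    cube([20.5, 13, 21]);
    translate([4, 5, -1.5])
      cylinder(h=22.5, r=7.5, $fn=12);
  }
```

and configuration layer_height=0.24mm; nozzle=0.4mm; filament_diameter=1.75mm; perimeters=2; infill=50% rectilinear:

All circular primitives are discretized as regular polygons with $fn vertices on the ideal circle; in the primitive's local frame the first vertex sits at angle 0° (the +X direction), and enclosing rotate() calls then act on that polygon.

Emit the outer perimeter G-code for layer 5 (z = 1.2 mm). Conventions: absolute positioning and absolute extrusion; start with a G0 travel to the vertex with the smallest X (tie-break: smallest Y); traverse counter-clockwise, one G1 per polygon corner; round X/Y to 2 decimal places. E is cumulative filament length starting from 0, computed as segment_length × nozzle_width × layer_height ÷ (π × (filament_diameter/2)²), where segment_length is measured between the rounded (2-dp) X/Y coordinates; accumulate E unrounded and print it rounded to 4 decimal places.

G0 X-4.45 Y12.22 Z1.20
G1 X-3.85 Y10.57 E0.0701
G1 X-3.70 Y10.89 E0.0842
G1 X-0.52 Y13.11 E0.2390
G1 X3.35 Y13.45 E0.3940
G1 X6.87 Y11.81 E0.5490
G1 X9.10 Y8.63 E0.7040
G1 X9.43 Y4.76 E0.8591
G1 X8.69 Y3.16 E0.9294
G1 X19.26 Y7.01 E1.3784
G1 X14.82 Y19.23 E1.8973
G1 X-4.45 Y12.22 E2.7157

At z = 1.2 mm: the 20.5×13 cube contributes its full rectangle; the cylinder at (4, 5): section is a regular 12-gon, circumradius r=7.5; After the difference (first − rest): starting from the 20.5×13 cube, the r=7.5 cylinder at (4, 5) partially overlaps it — only the 123.60 mm² overlap (of its 168.75 mm²) is removed, clipping the outline — 1 connected region; (rotated 20° about Z; rotation is an isometry so areas/perimeters/island counts are preserved). The outline is a single polygon with 11 vertices. Extrusion per mm of travel: 0.4 × 0.24 / (π × 0.875²) = 0.039912. Accumulating E over each segment gives final E = 2.7157.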